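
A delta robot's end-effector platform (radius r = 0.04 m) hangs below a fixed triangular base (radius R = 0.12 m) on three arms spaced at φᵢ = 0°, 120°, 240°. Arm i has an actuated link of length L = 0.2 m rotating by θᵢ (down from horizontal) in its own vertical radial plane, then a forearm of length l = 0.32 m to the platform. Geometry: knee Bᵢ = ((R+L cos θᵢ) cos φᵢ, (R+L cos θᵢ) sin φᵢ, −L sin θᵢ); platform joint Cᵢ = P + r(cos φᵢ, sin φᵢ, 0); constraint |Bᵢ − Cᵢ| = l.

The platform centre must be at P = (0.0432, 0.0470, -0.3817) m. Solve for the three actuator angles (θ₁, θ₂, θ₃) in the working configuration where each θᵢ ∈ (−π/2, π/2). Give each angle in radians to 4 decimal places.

rotate P by −φ1: (0.0432, 0.0470, -0.3817)
  A=0.0368, B=-0.3817, C=(l²−L²−A²−y'²−z²)/(2L)=-0.2171
  γ=atan2(-0.3817,0.0368)=-1.4747;  ψ=arccos(-0.5663)=2.1728;  θ1=γ+ψ≈0.6981
rotate P by −φ2: (0.0191, -0.0609, -0.3817)
  A=0.0609, B=-0.3817, C=(l²−L²−A²−y'²−z²)/(2L)=-0.2268
  √(A²+B²)=0.3865;  θ2 = -1.4126+2.1978 ≈ 0.7852
arm 3 (φ=240.0°): x'=-0.0623, y'=0.0139
  A=0.1423, B=-0.3817, C=(l²−L²−A²−y'²−z²)/(2L)=-0.2593
  √(A²+B²)=0.4074;  θ3 = -1.2139+2.2609 ≈ 1.0470

θ₁ = 0.6981, θ₂ = 0.7852, θ₃ = 1.0470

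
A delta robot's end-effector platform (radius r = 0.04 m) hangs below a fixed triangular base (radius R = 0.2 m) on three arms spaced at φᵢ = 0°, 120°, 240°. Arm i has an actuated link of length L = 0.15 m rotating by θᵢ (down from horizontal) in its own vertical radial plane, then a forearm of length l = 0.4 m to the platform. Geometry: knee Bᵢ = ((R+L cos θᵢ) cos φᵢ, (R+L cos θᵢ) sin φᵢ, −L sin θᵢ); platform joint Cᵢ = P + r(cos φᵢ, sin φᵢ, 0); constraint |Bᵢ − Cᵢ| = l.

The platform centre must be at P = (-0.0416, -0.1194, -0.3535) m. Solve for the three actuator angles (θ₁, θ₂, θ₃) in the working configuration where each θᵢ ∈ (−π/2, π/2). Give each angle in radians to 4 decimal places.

θ₁ = 0.8726, θ₂ = 1.0475, θ₃ = 0.0004

φ1=0.0° → target in arm frame (-0.0416, -0.1194)
  A cos θ + B sin θ = C:  0.2016·cos θ + -0.3535·sin θ = -0.1412
  θ1 = atan2(B,A) + arccos(C/0.4069) = 0.8726
arm 2 (φ=120.0°): x'=-0.0826, y'=0.0957
  e−x'=0.2426;  (l²−L²−(e−x')²−y'²−z²)/2L = -0.1849
  γ=atan2(-0.3535,0.2426)=-0.9693;  ψ=arccos(-0.4314)=2.0168;  θ2=γ+ψ≈1.0475
rotate P by −φ3: (0.1242, 0.0237, -0.3535)
  e−x'=0.0358;  (l²−L²−(e−x')²−y'²−z²)/2L = 0.0357
  θ3 = atan2(B,A) + arccos(C/0.3553) = 0.0004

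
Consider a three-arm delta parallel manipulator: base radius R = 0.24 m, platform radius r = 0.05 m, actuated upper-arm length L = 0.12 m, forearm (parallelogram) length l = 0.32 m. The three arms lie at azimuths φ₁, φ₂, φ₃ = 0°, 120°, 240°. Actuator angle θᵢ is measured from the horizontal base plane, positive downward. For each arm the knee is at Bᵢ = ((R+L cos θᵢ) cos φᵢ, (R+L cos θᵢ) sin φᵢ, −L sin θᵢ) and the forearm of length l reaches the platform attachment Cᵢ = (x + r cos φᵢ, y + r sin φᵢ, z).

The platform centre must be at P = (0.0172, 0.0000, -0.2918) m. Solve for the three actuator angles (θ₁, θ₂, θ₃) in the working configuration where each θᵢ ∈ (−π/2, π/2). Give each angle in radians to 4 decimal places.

φ1=0.0° → target in arm frame (0.0172, 0.0000)
  e−x'=0.1728;  (l²−L²−(e−x')²−y'²−z²)/2L = -0.1125
  γ=atan2(-0.2918,0.1728)=-1.0361;  ψ=arccos(-0.3318)=1.9090;  θ1=γ+ψ≈0.8729
φ2=120.0° → target in arm frame (-0.0086, -0.0149)
  A cos θ + B sin θ = C:  0.1986·cos θ + -0.2918·sin θ = -0.1534
  θ2 = atan2(B,A) + arccos(C/0.3530) = 1.0471
arm 3 (φ=240.0°): x'=-0.0086, y'=0.0149
  e−x'=0.1986;  (l²−L²−(e−x')²−y'²−z²)/2L = -0.1534
  θ3 = atan2(B,A) + arccos(C/0.3530) = 1.0471

θ₁ = 0.8729, θ₂ = 1.0471, θ₃ = 1.0471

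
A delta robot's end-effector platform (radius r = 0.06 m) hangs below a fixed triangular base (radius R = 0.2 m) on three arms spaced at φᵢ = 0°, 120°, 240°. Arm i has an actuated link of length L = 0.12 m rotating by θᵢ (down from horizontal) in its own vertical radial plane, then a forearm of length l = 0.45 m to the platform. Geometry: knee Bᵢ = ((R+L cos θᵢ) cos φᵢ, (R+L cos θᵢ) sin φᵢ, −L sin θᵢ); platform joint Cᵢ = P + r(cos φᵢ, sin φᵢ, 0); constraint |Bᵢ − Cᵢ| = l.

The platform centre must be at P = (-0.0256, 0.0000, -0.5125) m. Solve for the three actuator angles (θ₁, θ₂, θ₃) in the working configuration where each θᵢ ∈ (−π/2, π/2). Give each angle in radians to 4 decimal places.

arm 1 (φ=0.0°): x'=-0.0256, y'=0.0000
  A=0.1656, B=-0.5125, C=(l²−L²−A²−y'²−z²)/(2L)=-0.4249
  θ1 = atan2(B,A) + arccos(C/0.5386) = 1.2216
rotate P by −φ2: (0.0128, 0.0222, -0.5125)
  A=0.1272, B=-0.5125, C=(l²−L²−A²−y'²−z²)/(2L)=-0.3801
  γ=atan2(-0.5125,0.1272)=-1.3275;  ψ=arccos(-0.7198)=2.3744;  θ2=γ+ψ≈1.0469
φ3=240.0° → target in arm frame (0.0128, -0.0222)
  e−x'=0.1272;  (l²−L²−(e−x')²−y'²−z²)/2L = -0.3801
  θ3 = atan2(B,A) + arccos(C/0.5280) = 1.0469

θ₁ = 1.2216, θ₂ = 1.0469, θ₃ = 1.0469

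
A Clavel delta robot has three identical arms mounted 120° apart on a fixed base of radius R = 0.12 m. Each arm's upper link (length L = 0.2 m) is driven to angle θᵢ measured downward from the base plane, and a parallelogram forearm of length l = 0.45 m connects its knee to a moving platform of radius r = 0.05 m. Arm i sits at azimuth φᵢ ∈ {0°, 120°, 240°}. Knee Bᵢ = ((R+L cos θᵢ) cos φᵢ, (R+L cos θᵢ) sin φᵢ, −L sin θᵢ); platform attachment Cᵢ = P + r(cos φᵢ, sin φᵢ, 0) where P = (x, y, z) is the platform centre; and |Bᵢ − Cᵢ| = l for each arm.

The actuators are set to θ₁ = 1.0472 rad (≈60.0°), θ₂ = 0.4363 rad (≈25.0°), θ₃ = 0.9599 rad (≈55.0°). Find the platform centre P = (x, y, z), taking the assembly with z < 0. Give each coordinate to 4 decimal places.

(-0.0919, 0.1137, -0.5211)

φ1=0.0°: virtual centre (0.1700, 0.0000, -0.1732), radius l
φ2=120.0°: virtual centre (-0.1256, 0.2176, -0.0845), radius l
S3 = (0.1847·cos240.0°, 0.1847·sin240.0°, -0.1638) = (-0.0924, -0.1600, -0.1638)
|S₂|²−|S₁|² = 0.0114;  |S₃|²−|S₁|² = 0.0021
linear system: -0.5913x+0.4352y = 0.0114−0.1774z; -0.5247x+-0.3199y = 0.0021−0.0188z
det = 0.4175;  x = -0.0109+0.1555z,  y = 0.0114+-0.1963z
quadratic in z: (1.0627)z²+(0.2857)z+(-0.1397)=0, √Δ=0.8218 → z ∈ {-0.5211, 0.2522}; z = -0.5211 (taking z<0)
x = -0.0919, y = 0.1137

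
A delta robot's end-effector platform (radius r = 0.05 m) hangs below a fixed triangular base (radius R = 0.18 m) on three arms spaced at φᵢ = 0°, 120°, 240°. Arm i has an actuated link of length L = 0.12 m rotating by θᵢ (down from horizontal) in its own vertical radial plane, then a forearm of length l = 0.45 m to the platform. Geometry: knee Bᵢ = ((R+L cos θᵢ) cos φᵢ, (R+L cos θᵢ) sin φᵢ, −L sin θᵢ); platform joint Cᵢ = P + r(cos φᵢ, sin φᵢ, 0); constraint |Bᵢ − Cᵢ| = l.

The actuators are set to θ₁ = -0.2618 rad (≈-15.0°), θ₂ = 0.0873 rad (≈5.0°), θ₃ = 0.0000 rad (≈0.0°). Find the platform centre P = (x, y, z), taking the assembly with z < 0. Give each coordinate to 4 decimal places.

(0.0345, -0.0090, -0.3661)

arm 1 at φ=0.0°: ρ1 = 0.2459;  S1 = (0.2459, 0.0000, 0.0311)
S2 = (0.2495·cos120.0°, 0.2495·sin120.0°, -0.0105) = (-0.1248, 0.2161, -0.0105)
S3 = (0.2500·cos240.0°, 0.2500·sin240.0°, 0.0000) = (-0.1250, -0.2165, 0.0000)
eliminate P² terms by subtracting sphere 1 from 2 and 3
plane₁₂: -0.7414x+0.4322y+-0.0830z = 0.0009
det = 0.6417;  x = -0.0014+-0.0979z,  y = -0.0001+0.0242z
into |P−S₁|² = l²: 1.0102z² + -0.0137z + -0.1404 = 0;  Δ = 0.5675;  z = -0.3661 or 0.3797 → z<0 root = -0.3661
x = 0.0345, y = -0.0090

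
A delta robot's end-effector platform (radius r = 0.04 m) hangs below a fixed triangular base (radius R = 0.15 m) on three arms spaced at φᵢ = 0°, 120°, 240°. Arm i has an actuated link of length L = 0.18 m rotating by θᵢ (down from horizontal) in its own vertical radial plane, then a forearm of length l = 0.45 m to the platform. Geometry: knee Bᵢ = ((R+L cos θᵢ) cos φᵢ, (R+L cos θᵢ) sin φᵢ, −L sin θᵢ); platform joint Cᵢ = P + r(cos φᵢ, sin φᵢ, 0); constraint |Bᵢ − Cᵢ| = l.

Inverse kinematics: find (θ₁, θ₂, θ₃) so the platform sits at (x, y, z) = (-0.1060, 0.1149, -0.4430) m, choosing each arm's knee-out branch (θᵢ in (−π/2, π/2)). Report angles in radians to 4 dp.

θ₁ = 0.9597, θ₂ = 0.0872, θ₃ = 0.7853

rotate P by −φ1: (-0.1060, 0.1149, -0.4430)
  A=0.2160, B=-0.4430, C=(l²−L²−A²−y'²−z²)/(2L)=-0.2389
  √(A²+B²)=0.4929;  θ1 = -1.1171+2.0769 ≈ 0.9597
φ2=120.0° → target in arm frame (0.1525, 0.0343)
  e−x'=-0.0425;  (l²−L²−(e−x')²−y'²−z²)/2L = -0.0809
  √(A²+B²)=0.4450;  θ2 = -1.6665+1.7537 ≈ 0.0872
rotate P by −φ3: (-0.0465, -0.1492, -0.4430)
  A cos θ + B sin θ = C:  0.1565·cos θ + -0.4430·sin θ = -0.2026
  γ=atan2(-0.4430,0.1565)=-1.2312;  ψ=arccos(-0.4311)=2.0165;  θ3=γ+ψ≈0.7853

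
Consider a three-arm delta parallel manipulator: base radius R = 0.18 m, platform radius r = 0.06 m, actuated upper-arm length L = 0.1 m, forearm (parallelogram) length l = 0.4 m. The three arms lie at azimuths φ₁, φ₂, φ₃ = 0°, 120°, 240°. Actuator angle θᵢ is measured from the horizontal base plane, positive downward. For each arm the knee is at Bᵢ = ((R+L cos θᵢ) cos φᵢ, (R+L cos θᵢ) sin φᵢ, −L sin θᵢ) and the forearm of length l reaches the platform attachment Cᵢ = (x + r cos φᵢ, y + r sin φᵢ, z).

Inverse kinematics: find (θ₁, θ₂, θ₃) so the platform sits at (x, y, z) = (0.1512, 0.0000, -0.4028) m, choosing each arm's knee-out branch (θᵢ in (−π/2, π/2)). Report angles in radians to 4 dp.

φ1=0.0° → target in arm frame (0.1512, 0.0000)
  e−x'=-0.0312;  (l²−L²−(e−x')²−y'²−z²)/2L = -0.0661
  θ1 = atan2(B,A) + arccos(C/0.4040) = 0.0871
rotate P by −φ2: (-0.0756, -0.1309, -0.4028)
  A=0.1956, B=-0.4028, C=(l²−L²−A²−y'²−z²)/(2L)=-0.3383
  θ2 = atan2(B,A) + arccos(C/0.4478) = 1.3084
arm 3 (φ=240.0°): x'=-0.0756, y'=0.1309
  A=0.1956, B=-0.4028, C=(l²−L²−A²−y'²−z²)/(2L)=-0.3383
  θ3 = atan2(B,A) + arccos(C/0.4478) = 1.3084

θ₁ = 0.0871, θ₂ = 1.3084, θ₃ = 1.3084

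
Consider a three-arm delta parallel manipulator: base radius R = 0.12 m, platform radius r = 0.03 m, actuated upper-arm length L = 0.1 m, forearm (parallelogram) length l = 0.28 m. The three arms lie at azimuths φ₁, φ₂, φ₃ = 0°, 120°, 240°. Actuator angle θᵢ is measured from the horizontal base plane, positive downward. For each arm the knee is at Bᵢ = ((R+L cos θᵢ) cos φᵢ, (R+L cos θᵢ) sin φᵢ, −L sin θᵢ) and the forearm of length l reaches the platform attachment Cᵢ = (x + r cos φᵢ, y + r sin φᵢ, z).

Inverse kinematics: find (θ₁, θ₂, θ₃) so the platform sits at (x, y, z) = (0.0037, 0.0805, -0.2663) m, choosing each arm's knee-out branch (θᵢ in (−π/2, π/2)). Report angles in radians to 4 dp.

θ₁ = 0.6115, θ₂ = 0.1746, θ₃ = 1.0476

arm 1 (φ=0.0°): x'=0.0037, y'=0.0805
  A=0.0863, B=-0.2663, C=(l²−L²−A²−y'²−z²)/(2L)=-0.0822
  γ=atan2(-0.2663,0.0863)=-1.2574;  ψ=arccos(-0.2937)=1.8689;  θ1=γ+ψ≈0.6115
φ2=120.0° → target in arm frame (0.0679, -0.0435)
  A=0.0221, B=-0.2663, C=(l²−L²−A²−y'²−z²)/(2L)=-0.0245
  θ2 = atan2(B,A) + arccos(C/0.2672) = 0.1746
φ3=240.0° → target in arm frame (-0.0716, -0.0370)
  A cos θ + B sin θ = C:  0.1616·cos θ + -0.2663·sin θ = -0.1500
  θ3 = atan2(B,A) + arccos(C/0.3115) = 1.0476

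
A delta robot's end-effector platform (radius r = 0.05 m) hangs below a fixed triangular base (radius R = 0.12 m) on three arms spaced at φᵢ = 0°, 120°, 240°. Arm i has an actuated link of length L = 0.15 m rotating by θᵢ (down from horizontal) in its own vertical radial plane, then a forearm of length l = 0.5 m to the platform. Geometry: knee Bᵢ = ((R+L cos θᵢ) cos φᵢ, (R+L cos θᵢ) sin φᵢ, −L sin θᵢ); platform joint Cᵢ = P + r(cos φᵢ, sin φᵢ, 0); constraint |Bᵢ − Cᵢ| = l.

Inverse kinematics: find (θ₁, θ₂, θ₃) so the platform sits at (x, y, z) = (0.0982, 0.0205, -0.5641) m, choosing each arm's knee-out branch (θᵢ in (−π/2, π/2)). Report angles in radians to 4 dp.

θ₁ = 0.5235, θ₂ = 0.8724, θ₃ = 0.9596

φ1=0.0° → target in arm frame (0.0982, 0.0205)
  e−x'=-0.0282;  (l²−L²−(e−x')²−y'²−z²)/2L = -0.3064
  θ1 = atan2(B,A) + arccos(C/0.5648) = 0.5235
arm 2 (φ=120.0°): x'=-0.0313, y'=-0.0953
  e−x'=0.1013;  (l²−L²−(e−x')²−y'²−z²)/2L = -0.3669
  θ2 = atan2(B,A) + arccos(C/0.5731) = 0.8724
φ3=240.0° → target in arm frame (-0.0669, 0.0748)
  e−x'=0.1369;  (l²−L²−(e−x')²−y'²−z²)/2L = -0.3834
  γ=atan2(-0.5641,0.1369)=-1.3328;  ψ=arccos(-0.6606)=2.2924;  θ3=γ+ψ≈0.9596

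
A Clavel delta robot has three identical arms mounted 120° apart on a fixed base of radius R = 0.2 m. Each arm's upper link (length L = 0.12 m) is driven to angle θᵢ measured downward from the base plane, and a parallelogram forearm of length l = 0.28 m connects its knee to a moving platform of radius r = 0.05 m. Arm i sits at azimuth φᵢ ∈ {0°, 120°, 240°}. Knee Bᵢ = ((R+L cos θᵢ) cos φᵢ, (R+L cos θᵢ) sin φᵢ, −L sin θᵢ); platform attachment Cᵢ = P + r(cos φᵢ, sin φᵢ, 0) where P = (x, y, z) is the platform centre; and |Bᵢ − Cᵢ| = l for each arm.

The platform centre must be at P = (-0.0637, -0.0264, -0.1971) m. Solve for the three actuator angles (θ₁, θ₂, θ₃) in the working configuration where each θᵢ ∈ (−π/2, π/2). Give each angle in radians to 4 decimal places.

φ1=0.0° → target in arm frame (-0.0637, -0.0264)
  e−x'=0.2137;  (l²−L²−(e−x')²−y'²−z²)/2L = -0.0884
  θ1 = atan2(B,A) + arccos(C/0.2907) = 1.1347
arm 2 (φ=120.0°): x'=0.0090, y'=0.0684
  A cos θ + B sin θ = C:  0.1410·cos θ + -0.1971·sin θ = 0.0025
  γ=atan2(-0.1971,0.1410)=-0.9498;  ψ=arccos(0.0102)=1.5606;  θ2=γ+ψ≈0.6108
rotate P by −φ3: (0.0547, -0.0420, -0.1971)
  A=0.0953, B=-0.1971, C=(l²−L²−A²−y'²−z²)/(2L)=0.0596
  √(A²+B²)=0.2189;  θ3 = -1.1205+1.2949 ≈ 0.1745

θ₁ = 1.1347, θ₂ = 0.6108, θ₃ = 0.1745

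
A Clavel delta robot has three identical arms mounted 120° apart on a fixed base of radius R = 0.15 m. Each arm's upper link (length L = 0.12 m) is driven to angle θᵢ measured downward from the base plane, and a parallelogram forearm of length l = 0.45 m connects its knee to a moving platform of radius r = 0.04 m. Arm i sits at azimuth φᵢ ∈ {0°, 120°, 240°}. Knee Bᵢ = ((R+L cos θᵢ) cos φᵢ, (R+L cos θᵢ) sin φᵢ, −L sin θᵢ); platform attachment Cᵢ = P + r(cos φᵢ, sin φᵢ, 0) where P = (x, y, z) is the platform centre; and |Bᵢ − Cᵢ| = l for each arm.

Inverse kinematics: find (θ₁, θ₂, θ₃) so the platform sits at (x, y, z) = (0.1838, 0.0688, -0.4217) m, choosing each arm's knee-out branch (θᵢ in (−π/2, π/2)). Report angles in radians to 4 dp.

θ₁ = -0.1741, θ₂ = 0.7859, θ₃ = 1.2221

rotate P by −φ1: (0.1838, 0.0688, -0.4217)
  e−x'=-0.0738;  (l²−L²−(e−x')²−y'²−z²)/2L = 0.0004
  γ=atan2(-0.4217,-0.0738)=-1.7440;  ψ=arccos(0.0009)=1.5699;  θ1=γ+ψ≈-0.1741
φ2=120.0° → target in arm frame (-0.0323, -0.1936)
  A=0.1423, B=-0.4217, C=(l²−L²−A²−y'²−z²)/(2L)=-0.1977
  √(A²+B²)=0.4451;  θ2 = -1.2453+2.0312 ≈ 0.7859
rotate P by −φ3: (-0.1515, 0.1248, -0.4217)
  e−x'=0.2615;  (l²−L²−(e−x')²−y'²−z²)/2L = -0.3070
  √(A²+B²)=0.4962;  θ3 = -1.0158+2.2378 ≈ 1.2221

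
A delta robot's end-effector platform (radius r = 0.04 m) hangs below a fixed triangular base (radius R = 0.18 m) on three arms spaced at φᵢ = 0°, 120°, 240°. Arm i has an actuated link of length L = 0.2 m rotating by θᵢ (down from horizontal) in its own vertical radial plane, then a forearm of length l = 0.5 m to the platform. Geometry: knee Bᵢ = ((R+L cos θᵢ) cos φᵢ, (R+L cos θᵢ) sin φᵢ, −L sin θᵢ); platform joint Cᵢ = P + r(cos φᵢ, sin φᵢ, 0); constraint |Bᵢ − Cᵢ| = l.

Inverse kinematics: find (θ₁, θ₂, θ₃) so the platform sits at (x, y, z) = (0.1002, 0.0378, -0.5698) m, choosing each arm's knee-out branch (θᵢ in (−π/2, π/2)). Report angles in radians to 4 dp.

φ1=0.0° → target in arm frame (0.1002, 0.0378)
  A=0.0398, B=-0.5698, C=(l²−L²−A²−y'²−z²)/(2L)=-0.2942
  √(A²+B²)=0.5712;  θ1 = -1.5011+2.1119 ≈ 0.6108
rotate P by −φ2: (-0.0174, -0.1057, -0.5698)
  A=0.1574, B=-0.5698, C=(l²−L²−A²−y'²−z²)/(2L)=-0.3765
  γ=atan2(-0.5698,0.1574)=-1.3013;  ψ=arccos(-0.6369)=2.2613;  θ2=γ+ψ≈0.9600
φ3=240.0° → target in arm frame (-0.0828, 0.0679)
  e−x'=0.2228;  (l²−L²−(e−x')²−y'²−z²)/2L = -0.4223
  √(A²+B²)=0.6118;  θ3 = -1.1980+2.3327 ≈ 1.1347

θ₁ = 0.6108, θ₂ = 0.9600, θ₃ = 1.1347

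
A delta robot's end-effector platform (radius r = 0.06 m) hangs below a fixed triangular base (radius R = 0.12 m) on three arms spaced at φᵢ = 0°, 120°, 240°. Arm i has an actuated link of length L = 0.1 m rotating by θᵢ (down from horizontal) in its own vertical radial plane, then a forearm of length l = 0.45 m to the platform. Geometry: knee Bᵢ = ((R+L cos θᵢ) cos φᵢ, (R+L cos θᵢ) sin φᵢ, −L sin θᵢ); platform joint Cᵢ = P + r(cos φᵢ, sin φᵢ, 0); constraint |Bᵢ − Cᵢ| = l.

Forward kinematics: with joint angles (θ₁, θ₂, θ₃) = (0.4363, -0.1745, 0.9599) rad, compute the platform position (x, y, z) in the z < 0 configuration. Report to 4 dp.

arm 1 at φ=0.0°: (R−r)+L cos θ1 = 0.1506;  centre 1 = (0.1506, 0.0000, -0.0423)
centre 2 = (0.1585·cos120.0°, 0.1585·sin120.0°, 0.0174) = (-0.0792, 0.1372, 0.0174)
φ3=240.0°: virtual centre (-0.0587, -0.1016, -0.0819), radius l
|centre ₂|²−|centre ₁|² = 0.0009;  |centre ₃|²−|centre ₁|² = -0.0040
linear system: -0.4597x+0.2745y = 0.0009−0.1192z; -0.4186x+-0.2033y = -0.0040−-0.0793z
Cramer: x(z) = 0.0043+0.0118z;  y(z) = 0.0107-0.4146z
into |P−centre ₁|² = l²: 1.1720z² + 0.0722z + -0.1792 = 0;  Δ = 0.8453;  z = -0.4230 or 0.3614 → z<0 root = -0.4230
x = -0.0007, y = 0.1861

(-0.0007, 0.1861, -0.4230)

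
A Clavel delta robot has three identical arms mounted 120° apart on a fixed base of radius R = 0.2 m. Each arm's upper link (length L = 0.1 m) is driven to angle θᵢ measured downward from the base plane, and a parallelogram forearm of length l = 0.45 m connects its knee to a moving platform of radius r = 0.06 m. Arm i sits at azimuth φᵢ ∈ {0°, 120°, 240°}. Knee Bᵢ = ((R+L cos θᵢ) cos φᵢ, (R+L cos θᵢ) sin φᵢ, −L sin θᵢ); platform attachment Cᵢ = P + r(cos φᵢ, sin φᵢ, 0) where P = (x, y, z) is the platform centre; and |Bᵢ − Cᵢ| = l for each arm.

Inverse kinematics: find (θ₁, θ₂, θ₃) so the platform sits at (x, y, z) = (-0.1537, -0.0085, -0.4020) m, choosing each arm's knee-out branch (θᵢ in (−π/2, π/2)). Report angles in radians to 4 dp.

θ₁ = 1.2214, θ₂ = 0.0871, θ₃ = -0.0003

rotate P by −φ1: (-0.1537, -0.0085, -0.4020)
  A cos θ + B sin θ = C:  0.2937·cos θ + -0.4020·sin θ = -0.2772
  √(A²+B²)=0.4979;  θ1 = -0.9398+2.1613 ≈ 1.2214
φ2=120.0° → target in arm frame (0.0695, 0.1374)
  e−x'=0.0705;  (l²−L²−(e−x')²−y'²−z²)/2L = 0.0353
  θ2 = atan2(B,A) + arccos(C/0.4081) = 0.0871
arm 3 (φ=240.0°): x'=0.0842, y'=-0.1289
  A=0.0558, B=-0.4020, C=(l²−L²−A²−y'²−z²)/(2L)=0.0559
  θ3 = atan2(B,A) + arccos(C/0.4059) = -0.0003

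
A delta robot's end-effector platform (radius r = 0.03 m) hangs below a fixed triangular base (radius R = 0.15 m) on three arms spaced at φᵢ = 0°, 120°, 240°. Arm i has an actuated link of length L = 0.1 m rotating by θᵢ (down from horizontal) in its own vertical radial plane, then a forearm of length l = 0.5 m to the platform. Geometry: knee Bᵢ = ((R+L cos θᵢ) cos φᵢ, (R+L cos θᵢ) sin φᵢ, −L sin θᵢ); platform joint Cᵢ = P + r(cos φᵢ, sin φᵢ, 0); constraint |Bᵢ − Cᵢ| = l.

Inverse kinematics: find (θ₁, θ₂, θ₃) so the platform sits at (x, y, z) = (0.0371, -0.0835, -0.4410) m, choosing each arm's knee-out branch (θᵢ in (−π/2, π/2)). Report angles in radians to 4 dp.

θ₁ = -0.1749, θ₂ = 0.4362, θ₃ = -0.2624

rotate P by −φ1: (0.0371, -0.0835, -0.4410)
  e−x'=0.0829;  (l²−L²−(e−x')²−y'²−z²)/2L = 0.1584
  √(A²+B²)=0.4487;  θ1 = -1.3850+1.2101 ≈ -0.1749
rotate P by −φ2: (-0.0909, 0.0096, -0.4410)
  e−x'=0.2109;  (l²−L²−(e−x')²−y'²−z²)/2L = 0.0048
  γ=atan2(-0.4410,0.2109)=-1.1248;  ψ=arccos(0.0099)=1.5609;  θ2=γ+ψ≈0.4362
φ3=240.0° → target in arm frame (0.0538, 0.0739)
  A cos θ + B sin θ = C:  0.0662·cos θ + -0.4410·sin θ = 0.1784
  √(A²+B²)=0.4459;  θ3 = -1.4217+1.1593 ≈ -0.2624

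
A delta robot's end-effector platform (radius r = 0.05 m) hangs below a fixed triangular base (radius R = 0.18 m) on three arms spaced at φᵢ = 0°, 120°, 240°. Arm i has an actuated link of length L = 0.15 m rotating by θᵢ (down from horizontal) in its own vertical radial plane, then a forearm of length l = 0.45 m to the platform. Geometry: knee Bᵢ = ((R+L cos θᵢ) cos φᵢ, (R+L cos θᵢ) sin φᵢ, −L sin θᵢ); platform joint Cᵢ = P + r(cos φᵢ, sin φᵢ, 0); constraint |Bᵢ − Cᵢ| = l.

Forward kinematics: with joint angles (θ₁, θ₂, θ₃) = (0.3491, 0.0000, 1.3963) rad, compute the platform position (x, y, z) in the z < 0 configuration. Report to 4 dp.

(0.0712, 0.2093, -0.3960)

S1 = (0.2710·cos0.0°, 0.2710·sin0.0°, -0.0513) = (0.2710, 0.0000, -0.0513)
arm 2 at φ=120.0°: e+L cos θ2 = 0.2800;  S2 = (-0.1400, 0.2425, 0.0000)
φ3=240.0°: virtual centre (-0.0780, -0.1351, -0.1477), radius l
subtract pairs → two planes through P
linear system: -0.8219x+0.4850y = 0.0024−0.1026z; -0.6979x+-0.2703y = -0.0299−-0.1928z
Cramer: x(z) = 0.0247-0.1173z;  y(z) = 0.0467-0.4104z
sphere 1 gives Az²+Bz+C=0 with A=1.1822, B=0.1220, C=-0.1370;  B²−4AC=0.6630;  roots -0.3960, 0.2928;  negative root z = -0.3960
x = 0.0712, y = 0.2093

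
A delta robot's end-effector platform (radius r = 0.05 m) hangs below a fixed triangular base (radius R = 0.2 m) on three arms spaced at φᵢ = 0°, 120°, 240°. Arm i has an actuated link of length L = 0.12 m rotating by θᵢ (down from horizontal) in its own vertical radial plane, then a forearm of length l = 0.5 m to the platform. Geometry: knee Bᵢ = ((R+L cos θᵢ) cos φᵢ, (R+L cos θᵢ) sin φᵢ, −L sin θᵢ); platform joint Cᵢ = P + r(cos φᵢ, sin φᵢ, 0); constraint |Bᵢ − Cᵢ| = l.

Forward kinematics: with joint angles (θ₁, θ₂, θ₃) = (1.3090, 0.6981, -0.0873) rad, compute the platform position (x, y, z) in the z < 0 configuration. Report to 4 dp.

O1 = (0.1811·cos0.0°, 0.1811·sin0.0°, -0.1159) = (0.1811, 0.0000, -0.1159)
O2 = (0.2419·cos120.0°, 0.2419·sin120.0°, -0.0771) = (-0.1210, 0.2095, -0.0771)
arm 3 at φ=240.0°: e+L cos θ3 = 0.2695;  O3 = (-0.1348, -0.2334, 0.0105)
|O₂|²−|O₁|² = 0.0183;  |O₃|²−|O₁|² = 0.0265
plane₁₂: -0.6040x+0.4190y+0.0776z = 0.0183
Cramer: x(z) = -0.0359+0.2600z;  y(z) = -0.0082+0.1896z
quadratic in z: (1.1035)z²+(0.1159)z+(-0.1894)=0, √Δ=0.9217 → z ∈ {-0.4701, 0.3651}; z = -0.4701 (taking z<0)
x = -0.1582, y = -0.0974

(-0.1582, -0.0974, -0.4701)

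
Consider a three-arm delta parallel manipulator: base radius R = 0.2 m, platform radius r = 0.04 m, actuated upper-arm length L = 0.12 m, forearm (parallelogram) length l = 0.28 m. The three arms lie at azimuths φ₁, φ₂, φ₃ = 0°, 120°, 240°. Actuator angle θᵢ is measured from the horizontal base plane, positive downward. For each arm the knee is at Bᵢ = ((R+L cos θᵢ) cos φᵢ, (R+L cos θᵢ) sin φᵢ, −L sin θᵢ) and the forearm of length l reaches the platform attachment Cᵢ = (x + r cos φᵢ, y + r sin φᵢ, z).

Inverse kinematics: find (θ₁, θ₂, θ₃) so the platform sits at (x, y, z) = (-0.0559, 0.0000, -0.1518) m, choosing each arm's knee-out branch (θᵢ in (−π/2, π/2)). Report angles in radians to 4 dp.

θ₁ = 1.0474, θ₂ = 0.2620, θ₃ = 0.2620

arm 1 (φ=0.0°): x'=-0.0559, y'=0.0000
  A=0.2159, B=-0.1518, C=(l²−L²−A²−y'²−z²)/(2L)=-0.0236
  γ=atan2(-0.1518,0.2159)=-0.6128;  ψ=arccos(-0.0893)=1.6602;  θ1=γ+ψ≈1.0474
arm 2 (φ=120.0°): x'=0.0279, y'=0.0484
  A=0.1321, B=-0.1518, C=(l²−L²−A²−y'²−z²)/(2L)=0.0882
  γ=atan2(-0.1518,0.1321)=-0.8549;  ψ=arccos(0.4385)=1.1168;  θ2=γ+ψ≈0.2620
rotate P by −φ3: (0.0280, -0.0484, -0.1518)
  e−x'=0.1320;  (l²−L²−(e−x')²−y'²−z²)/2L = 0.0882
  γ=atan2(-0.1518,0.1320)=-0.8549;  ψ=arccos(0.4385)=1.1168;  θ3=γ+ψ≈0.2620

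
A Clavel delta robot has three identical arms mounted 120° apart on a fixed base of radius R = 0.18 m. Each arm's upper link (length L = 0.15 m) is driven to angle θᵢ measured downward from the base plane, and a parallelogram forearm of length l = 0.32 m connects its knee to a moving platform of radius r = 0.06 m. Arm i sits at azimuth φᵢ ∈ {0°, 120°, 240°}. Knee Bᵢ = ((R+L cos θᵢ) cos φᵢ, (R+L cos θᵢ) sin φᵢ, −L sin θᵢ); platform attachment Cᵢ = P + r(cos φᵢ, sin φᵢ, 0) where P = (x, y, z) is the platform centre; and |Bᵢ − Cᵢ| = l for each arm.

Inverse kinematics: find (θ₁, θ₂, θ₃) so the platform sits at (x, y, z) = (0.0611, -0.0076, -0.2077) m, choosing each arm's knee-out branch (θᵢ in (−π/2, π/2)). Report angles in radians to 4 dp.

rotate P by −φ1: (0.0611, -0.0076, -0.2077)
  A=0.0589, B=-0.2077, C=(l²−L²−A²−y'²−z²)/(2L)=0.1108
  √(A²+B²)=0.2159;  θ1 = -1.2945+1.0320 ≈ -0.2625
rotate P by −φ2: (-0.0371, -0.0491, -0.2077)
  A cos θ + B sin θ = C:  0.1571·cos θ + -0.2077·sin θ = 0.0322
  θ2 = atan2(B,A) + arccos(C/0.2604) = 0.5237
rotate P by −φ3: (-0.0240, 0.0567, -0.2077)
  A=0.1440, B=-0.2077, C=(l²−L²−A²−y'²−z²)/(2L)=0.0427
  γ=atan2(-0.2077,0.1440)=-0.9647;  ψ=arccos(0.1691)=1.4009;  θ3=γ+ψ≈0.4362

θ₁ = -0.2625, θ₂ = 0.5237, θ₃ = 0.4362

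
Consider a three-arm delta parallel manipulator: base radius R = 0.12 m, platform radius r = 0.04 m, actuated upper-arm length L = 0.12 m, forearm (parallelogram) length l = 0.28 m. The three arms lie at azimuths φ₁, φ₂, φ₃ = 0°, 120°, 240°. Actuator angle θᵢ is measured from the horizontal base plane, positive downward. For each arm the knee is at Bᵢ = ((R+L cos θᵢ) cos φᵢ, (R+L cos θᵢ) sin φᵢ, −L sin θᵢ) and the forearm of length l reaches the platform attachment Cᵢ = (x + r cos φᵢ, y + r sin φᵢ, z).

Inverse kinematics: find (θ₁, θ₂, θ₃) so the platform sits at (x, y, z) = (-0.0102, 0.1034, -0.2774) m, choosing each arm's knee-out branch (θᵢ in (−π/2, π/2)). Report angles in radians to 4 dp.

θ₁ = 0.7855, θ₂ = 0.1742, θ₃ = 1.1345

arm 1 (φ=0.0°): x'=-0.0102, y'=0.1034
  e−x'=0.0902;  (l²−L²−(e−x')²−y'²−z²)/2L = -0.1324
  √(A²+B²)=0.2917;  θ1 = -1.2564+2.0420 ≈ 0.7855
arm 2 (φ=120.0°): x'=0.0946, y'=-0.0429
  A=-0.0146, B=-0.2774, C=(l²−L²−A²−y'²−z²)/(2L)=-0.0625
  θ2 = atan2(B,A) + arccos(C/0.2778) = 0.1742
φ3=240.0° → target in arm frame (-0.0844, -0.0605)
  A=0.1644, B=-0.2774, C=(l²−L²−A²−y'²−z²)/(2L)=-0.1819
  √(A²+B²)=0.3225;  θ3 = -1.0357+2.1701 ≈ 1.1345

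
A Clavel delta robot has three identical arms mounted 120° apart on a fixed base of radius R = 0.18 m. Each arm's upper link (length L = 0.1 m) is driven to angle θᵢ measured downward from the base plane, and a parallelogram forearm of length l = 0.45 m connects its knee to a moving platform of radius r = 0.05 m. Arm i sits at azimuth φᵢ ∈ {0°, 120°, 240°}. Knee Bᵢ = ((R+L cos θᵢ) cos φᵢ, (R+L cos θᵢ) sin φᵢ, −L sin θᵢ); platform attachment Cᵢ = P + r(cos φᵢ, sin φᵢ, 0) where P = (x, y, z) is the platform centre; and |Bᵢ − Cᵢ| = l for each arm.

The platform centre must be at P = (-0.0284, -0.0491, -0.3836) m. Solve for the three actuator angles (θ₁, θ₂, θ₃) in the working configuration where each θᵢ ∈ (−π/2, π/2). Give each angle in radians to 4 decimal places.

θ₁ = 0.1749, θ₂ = 0.1744, θ₃ = -0.3486

φ1=0.0° → target in arm frame (-0.0284, -0.0491)
  A cos θ + B sin θ = C:  0.1584·cos θ + -0.3836·sin θ = 0.0892
  γ=atan2(-0.3836,0.1584)=-1.1792;  ψ=arccos(0.2150)=1.3541;  θ1=γ+ψ≈0.1749
arm 2 (φ=120.0°): x'=-0.0283, y'=0.0491
  A cos θ + B sin θ = C:  0.1583·cos θ + -0.3836·sin θ = 0.0893
  √(A²+B²)=0.4150;  θ2 = -1.1794+1.3538 ≈ 0.1744
rotate P by −φ3: (0.0567, 0.0000, -0.3836)
  e−x'=0.0733;  (l²−L²−(e−x')²−y'²−z²)/2L = 0.1999
  γ=atan2(-0.3836,0.0733)=-1.3820;  ψ=arccos(0.5119)=1.0334;  θ3=γ+ψ≈-0.3486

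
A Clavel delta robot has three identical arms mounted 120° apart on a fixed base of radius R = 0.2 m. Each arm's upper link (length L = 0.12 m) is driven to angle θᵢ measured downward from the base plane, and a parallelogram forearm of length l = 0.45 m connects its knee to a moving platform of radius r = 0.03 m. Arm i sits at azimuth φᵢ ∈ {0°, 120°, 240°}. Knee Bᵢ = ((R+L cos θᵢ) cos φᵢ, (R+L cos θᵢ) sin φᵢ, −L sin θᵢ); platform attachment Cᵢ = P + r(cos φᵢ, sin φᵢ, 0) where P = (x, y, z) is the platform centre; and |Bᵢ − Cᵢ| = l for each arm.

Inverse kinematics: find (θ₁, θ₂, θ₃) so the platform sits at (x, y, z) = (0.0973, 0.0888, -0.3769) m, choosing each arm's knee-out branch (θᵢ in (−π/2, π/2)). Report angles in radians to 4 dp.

θ₁ = -0.1744, θ₂ = 0.2623, θ₃ = 1.0474

φ1=0.0° → target in arm frame (0.0973, 0.0888)
  A cos θ + B sin θ = C:  0.0727·cos θ + -0.3769·sin θ = 0.1370
  θ1 = atan2(B,A) + arccos(C/0.3838) = -0.1744
arm 2 (φ=120.0°): x'=0.0283, y'=-0.1287
  A=0.1417, B=-0.3769, C=(l²−L²−A²−y'²−z²)/(2L)=0.0392
  √(A²+B²)=0.4027;  θ2 = -1.2111+1.4734 ≈ 0.2623
rotate P by −φ3: (-0.1256, 0.0399, -0.3769)
  A=0.2956, B=-0.3769, C=(l²−L²−A²−y'²−z²)/(2L)=-0.1787
  γ=atan2(-0.3769,0.2956)=-0.9058;  ψ=arccos(-0.3732)=1.9532;  θ3=γ+ψ≈1.0474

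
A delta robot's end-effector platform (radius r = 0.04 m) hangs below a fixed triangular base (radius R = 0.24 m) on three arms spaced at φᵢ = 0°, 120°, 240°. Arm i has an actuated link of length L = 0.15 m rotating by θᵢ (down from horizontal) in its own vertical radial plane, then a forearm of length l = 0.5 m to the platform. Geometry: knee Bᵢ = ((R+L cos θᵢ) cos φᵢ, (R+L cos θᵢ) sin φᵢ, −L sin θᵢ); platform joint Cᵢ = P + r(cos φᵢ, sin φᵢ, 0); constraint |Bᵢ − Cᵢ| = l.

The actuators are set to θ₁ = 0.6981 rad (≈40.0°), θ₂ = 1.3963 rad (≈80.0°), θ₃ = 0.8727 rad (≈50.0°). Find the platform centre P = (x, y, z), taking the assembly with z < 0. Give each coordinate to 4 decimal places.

(0.0704, -0.0747, -0.5261)

φ1=0.0°: virtual centre (0.3149, 0.0000, -0.0964), radius l
S2 = (0.2260·cos120.0°, 0.2260·sin120.0°, -0.1477) = (-0.1130, 0.1958, -0.1477)
S3 = (0.2964·cos240.0°, 0.2964·sin240.0°, -0.1149) = (-0.1482, -0.2567, -0.1149)
|S₂|²−|S₁|² = -0.0355;  |S₃|²−|S₁|² = -0.0074
[-0.8559 0.3915 -0.1026]·P = -0.0355;  [-0.9262 -0.5134 -0.0370]·P = -0.0074
det = 0.8020;  x = 0.0264+-0.0837z,  y = -0.0332+0.0790z
quadratic in z: (1.0133)z²+(0.2359)z+(-0.1563)=0, √Δ=0.8303 → z ∈ {-0.5261, 0.2933}; z = -0.5261 (taking z<0)
x = 0.0704, y = -0.0747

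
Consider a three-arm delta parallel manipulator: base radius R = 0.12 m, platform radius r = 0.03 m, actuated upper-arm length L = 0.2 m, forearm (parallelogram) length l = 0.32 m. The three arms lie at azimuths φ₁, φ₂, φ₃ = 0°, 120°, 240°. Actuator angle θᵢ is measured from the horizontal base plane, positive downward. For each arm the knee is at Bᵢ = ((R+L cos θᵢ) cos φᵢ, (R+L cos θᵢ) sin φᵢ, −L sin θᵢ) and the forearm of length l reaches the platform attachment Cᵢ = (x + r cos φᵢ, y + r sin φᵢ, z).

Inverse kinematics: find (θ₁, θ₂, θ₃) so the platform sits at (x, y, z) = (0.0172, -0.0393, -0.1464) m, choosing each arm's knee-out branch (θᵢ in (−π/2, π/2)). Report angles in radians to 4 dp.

θ₁ = -0.0874, θ₂ = 0.4361, θ₃ = -0.1746

arm 1 (φ=0.0°): x'=0.0172, y'=-0.0393
  e−x'=0.0728;  (l²−L²−(e−x')²−y'²−z²)/2L = 0.0853
  θ1 = atan2(B,A) + arccos(C/0.1635) = -0.0874
arm 2 (φ=120.0°): x'=-0.0426, y'=0.0048
  e−x'=0.1326;  (l²−L²−(e−x')²−y'²−z²)/2L = 0.0584
  γ=atan2(-0.1464,0.1326)=-0.8347;  ψ=arccos(0.2955)=1.2708;  θ2=γ+ψ≈0.4361
rotate P by −φ3: (0.0254, 0.0345, -0.1464)
  e−x'=0.0646;  (l²−L²−(e−x')²−y'²−z²)/2L = 0.0890
  √(A²+B²)=0.1600;  θ3 = -1.1554+0.9809 ≈ -0.1746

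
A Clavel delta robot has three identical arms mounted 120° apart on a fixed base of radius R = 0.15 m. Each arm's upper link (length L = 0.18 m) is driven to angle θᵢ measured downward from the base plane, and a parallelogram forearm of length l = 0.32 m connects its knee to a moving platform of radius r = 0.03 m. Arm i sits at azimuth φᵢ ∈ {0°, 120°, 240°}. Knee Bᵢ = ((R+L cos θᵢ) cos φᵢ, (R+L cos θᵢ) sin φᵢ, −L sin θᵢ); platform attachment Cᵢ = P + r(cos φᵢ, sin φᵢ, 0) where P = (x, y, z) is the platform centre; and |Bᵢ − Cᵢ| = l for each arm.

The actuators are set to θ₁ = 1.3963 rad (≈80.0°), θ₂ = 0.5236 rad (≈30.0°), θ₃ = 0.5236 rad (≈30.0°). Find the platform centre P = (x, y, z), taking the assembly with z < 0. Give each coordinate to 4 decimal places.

arm 1 at φ=0.0°: e+L cos θ1 = 0.1513;  O1 = (0.1513, 0.0000, -0.1773)
O2 = (0.2759·cos120.0°, 0.2759·sin120.0°, -0.0900) = (-0.1379, 0.2389, -0.0900)
arm 3 at φ=240.0°: e+L cos θ3 = 0.2759;  O3 = (-0.1379, -0.2389, -0.0900)
|O₂|²−|O₁|² = 0.0299;  |O₃|²−|O₁|² = 0.0299
plane₁₂: -0.5784x+0.4778y+0.1745z = 0.0299
det = 0.5528;  x = -0.0517+0.3018z,  y = 0.0000+0.0000z
sphere 1 gives Az²+Bz+C=0 with A=1.0911, B=0.2320, C=-0.0298;  B²−4AC=0.1838;  roots -0.3028, 0.0901;  negative root z = -0.3028
x = -0.1431, y = 0.0000

(-0.1431, 0.0000, -0.3028)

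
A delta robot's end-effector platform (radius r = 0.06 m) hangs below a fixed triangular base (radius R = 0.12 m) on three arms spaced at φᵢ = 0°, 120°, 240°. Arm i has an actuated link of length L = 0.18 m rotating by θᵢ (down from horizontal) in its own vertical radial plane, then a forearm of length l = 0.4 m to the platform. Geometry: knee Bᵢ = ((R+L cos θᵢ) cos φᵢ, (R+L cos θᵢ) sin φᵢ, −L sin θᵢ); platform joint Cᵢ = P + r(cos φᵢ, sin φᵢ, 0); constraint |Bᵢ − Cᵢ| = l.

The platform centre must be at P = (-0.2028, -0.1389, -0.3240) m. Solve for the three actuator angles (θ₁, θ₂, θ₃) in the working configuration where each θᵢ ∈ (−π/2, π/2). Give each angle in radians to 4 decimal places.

φ1=0.0° → target in arm frame (-0.2028, -0.1389)
  A cos θ + B sin θ = C:  0.2628·cos θ + -0.3240·sin θ = -0.1826
  γ=atan2(-0.3240,0.2628)=-0.8893;  ψ=arccos(-0.4377)=2.0238;  θ1=γ+ψ≈1.1345
arm 2 (φ=120.0°): x'=-0.0189, y'=0.2451
  A=0.0789, B=-0.3240, C=(l²−L²−A²−y'²−z²)/(2L)=-0.1213
  γ=atan2(-0.3240,0.0789)=-1.3320;  ψ=arccos(-0.3637)=1.9431;  θ2=γ+ψ≈0.6111
rotate P by −φ3: (0.2217, -0.1062, -0.3240)
  e−x'=-0.1617;  (l²−L²−(e−x')²−y'²−z²)/2L = -0.0411
  √(A²+B²)=0.3621;  θ3 = -2.0337+1.6845 ≈ -0.3492

θ₁ = 1.1345, θ₂ = 0.6111, θ₃ = -0.3492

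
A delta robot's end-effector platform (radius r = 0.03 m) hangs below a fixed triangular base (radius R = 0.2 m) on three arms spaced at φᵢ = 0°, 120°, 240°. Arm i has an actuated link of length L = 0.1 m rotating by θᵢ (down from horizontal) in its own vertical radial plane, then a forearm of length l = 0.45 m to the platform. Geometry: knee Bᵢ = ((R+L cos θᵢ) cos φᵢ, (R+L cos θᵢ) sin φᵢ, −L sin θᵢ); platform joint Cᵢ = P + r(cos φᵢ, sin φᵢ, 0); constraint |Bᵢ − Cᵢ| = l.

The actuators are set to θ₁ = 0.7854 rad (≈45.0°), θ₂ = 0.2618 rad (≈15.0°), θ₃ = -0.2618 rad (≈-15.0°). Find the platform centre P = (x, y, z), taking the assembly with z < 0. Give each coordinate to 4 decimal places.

arm 1 at φ=0.0°: e+L cos θ1 = 0.2407;  O1 = (0.2407, 0.0000, -0.0707)
arm 2 at φ=120.0°: e+L cos θ2 = 0.2666;  O2 = (-0.1333, 0.2309, -0.0259)
O3 = (0.2666·cos240.0°, 0.2666·sin240.0°, 0.0259) = (-0.1333, -0.2309, 0.0259)
subtract pairs → two planes through P
linear system: -0.7480x+0.4618y = 0.0088−0.0897z; -0.7480x+-0.4618y = 0.0088−0.1932z
det = 0.6908;  x = -0.0118+0.1891z,  y = 0.0000+0.1121z
quadratic in z: (1.0483)z²+(0.0460)z+(-0.1338)=0, √Δ=0.7503 → z ∈ {-0.3798, 0.3360}; z = -0.3798 (taking z<0)
x = -0.0836, y = -0.0426

(-0.0836, -0.0426, -0.3798)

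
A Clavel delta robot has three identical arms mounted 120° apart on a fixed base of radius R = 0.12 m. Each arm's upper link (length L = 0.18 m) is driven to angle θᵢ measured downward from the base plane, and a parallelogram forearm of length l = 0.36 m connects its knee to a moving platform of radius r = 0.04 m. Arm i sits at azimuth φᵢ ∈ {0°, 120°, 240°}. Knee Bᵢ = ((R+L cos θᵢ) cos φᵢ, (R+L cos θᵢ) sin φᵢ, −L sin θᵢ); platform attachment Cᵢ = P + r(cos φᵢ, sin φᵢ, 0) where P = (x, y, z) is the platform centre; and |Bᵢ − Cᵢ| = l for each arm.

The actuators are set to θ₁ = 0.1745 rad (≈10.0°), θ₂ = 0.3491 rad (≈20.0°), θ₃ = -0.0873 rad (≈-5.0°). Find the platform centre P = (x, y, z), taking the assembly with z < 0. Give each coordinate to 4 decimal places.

φ1=0.0°: virtual centre (0.2573, 0.0000, -0.0313), radius l
arm 2 at φ=120.0°: (R−r)+L cos θ2 = 0.2491;  centre 2 = (-0.1246, 0.2158, -0.0616)
centre 3 = (0.2593·cos240.0°, 0.2593·sin240.0°, 0.0157) = (-0.1297, -0.2246, 0.0157)
eliminate P² terms by subtracting sphere 1 from 2 and 3
[-0.7637 0.4315 -0.0606]·P = -0.0013;  [-0.7738 -0.4491 0.0939]·P = 0.0003
det = 0.6769;  x = 0.0007+0.0196z,  y = -0.0019+0.1752z
into |P−centre ₁|² = l²: 1.0311z² + 0.0518z + -0.0628 = 0;  Δ = 0.2616;  z = -0.2731 or 0.2229 → z<0 root = -0.2731
x = -0.0047, y = -0.0497

(-0.0047, -0.0497, -0.2731)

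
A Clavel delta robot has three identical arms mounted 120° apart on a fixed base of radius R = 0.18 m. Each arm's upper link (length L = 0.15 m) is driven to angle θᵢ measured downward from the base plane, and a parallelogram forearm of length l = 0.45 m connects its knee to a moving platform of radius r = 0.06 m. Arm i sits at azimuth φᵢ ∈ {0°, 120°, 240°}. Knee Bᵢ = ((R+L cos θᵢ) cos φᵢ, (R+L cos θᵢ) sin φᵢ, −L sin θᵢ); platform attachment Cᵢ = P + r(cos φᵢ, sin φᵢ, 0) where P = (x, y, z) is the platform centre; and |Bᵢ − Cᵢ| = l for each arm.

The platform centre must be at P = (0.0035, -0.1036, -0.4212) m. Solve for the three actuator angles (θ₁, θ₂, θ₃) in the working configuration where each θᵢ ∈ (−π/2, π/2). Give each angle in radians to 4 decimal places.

arm 1 (φ=0.0°): x'=0.0035, y'=-0.1036
  A cos θ + B sin θ = C:  0.1165·cos θ + -0.4212·sin θ = -0.0724
  γ=atan2(-0.4212,0.1165)=-1.3010;  ψ=arccos(-0.1656)=1.7372;  θ1=γ+ψ≈0.4362
φ2=120.0° → target in arm frame (-0.0915, 0.0488)
  e−x'=0.2115;  (l²−L²−(e−x')²−y'²−z²)/2L = -0.1484
  θ2 = atan2(B,A) + arccos(C/0.4713) = 0.7855
φ3=240.0° → target in arm frame (0.0880, 0.0548)
  e−x'=0.0320;  (l²−L²−(e−x')²−y'²−z²)/2L = -0.0048
  √(A²+B²)=0.4224;  θ3 = -1.4949+1.5822 ≈ 0.0873

θ₁ = 0.4362, θ₂ = 0.7855, θ₃ = 0.0873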